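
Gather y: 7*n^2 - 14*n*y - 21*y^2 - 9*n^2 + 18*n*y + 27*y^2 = -2*n^2 + 4*n*y + 6*y^2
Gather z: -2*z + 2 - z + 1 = 3 - 3*z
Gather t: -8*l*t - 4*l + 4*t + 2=-4*l + t*(4 - 8*l) + 2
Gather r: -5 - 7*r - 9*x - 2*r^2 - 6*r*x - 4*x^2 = -2*r^2 + r*(-6*x - 7) - 4*x^2 - 9*x - 5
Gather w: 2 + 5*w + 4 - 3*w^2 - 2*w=-3*w^2 + 3*w + 6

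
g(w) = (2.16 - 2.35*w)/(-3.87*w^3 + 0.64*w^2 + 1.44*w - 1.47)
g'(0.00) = 0.16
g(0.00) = -1.47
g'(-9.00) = 0.00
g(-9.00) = 0.01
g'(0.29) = 1.12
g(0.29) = -1.35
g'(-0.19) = 0.68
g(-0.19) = -1.54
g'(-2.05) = 0.27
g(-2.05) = 0.22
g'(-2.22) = 0.20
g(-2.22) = 0.18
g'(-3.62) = 0.04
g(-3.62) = 0.06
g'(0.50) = 2.89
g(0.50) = -0.92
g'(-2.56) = 0.12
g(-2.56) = 0.13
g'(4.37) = -0.01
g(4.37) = 0.03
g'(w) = (2.16 - 2.35*w)*(11.61*w^2 - 1.28*w - 1.44)/(-3.87*w^3 + 0.64*w^2 + 1.44*w - 1.47)^2 - 2.35/(-3.87*w^3 + 0.64*w^2 + 1.44*w - 1.47)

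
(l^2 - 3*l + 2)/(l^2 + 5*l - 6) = (l - 2)/(l + 6)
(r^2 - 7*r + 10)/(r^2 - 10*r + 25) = (r - 2)/(r - 5)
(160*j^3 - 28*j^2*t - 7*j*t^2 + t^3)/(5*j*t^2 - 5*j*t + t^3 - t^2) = (32*j^2 - 12*j*t + t^2)/(t*(t - 1))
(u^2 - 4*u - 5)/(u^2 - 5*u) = (u + 1)/u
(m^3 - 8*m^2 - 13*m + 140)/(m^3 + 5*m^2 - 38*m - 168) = (m^2 - 12*m + 35)/(m^2 + m - 42)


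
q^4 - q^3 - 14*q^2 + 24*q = q*(q - 3)*(q - 2)*(q + 4)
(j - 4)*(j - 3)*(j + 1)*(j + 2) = j^4 - 4*j^3 - 7*j^2 + 22*j + 24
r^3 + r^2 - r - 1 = (r - 1)*(r + 1)^2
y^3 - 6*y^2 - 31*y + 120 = (y - 8)*(y - 3)*(y + 5)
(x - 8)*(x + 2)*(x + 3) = x^3 - 3*x^2 - 34*x - 48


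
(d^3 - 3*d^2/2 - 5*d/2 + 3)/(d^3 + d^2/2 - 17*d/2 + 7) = (2*d + 3)/(2*d + 7)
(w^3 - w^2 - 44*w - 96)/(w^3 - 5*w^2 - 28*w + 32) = (w + 3)/(w - 1)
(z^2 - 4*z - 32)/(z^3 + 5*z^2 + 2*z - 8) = (z - 8)/(z^2 + z - 2)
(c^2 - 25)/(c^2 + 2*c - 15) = (c - 5)/(c - 3)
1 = 1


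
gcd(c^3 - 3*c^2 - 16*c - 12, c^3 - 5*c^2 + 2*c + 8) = c + 1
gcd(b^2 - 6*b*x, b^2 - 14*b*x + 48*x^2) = -b + 6*x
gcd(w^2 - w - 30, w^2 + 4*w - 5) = w + 5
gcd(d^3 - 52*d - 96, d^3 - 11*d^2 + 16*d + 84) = d + 2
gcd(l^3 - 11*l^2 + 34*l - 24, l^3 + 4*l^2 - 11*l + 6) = l - 1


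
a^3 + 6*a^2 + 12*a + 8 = (a + 2)^3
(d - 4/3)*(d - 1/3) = d^2 - 5*d/3 + 4/9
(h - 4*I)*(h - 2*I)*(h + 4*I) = h^3 - 2*I*h^2 + 16*h - 32*I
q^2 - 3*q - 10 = (q - 5)*(q + 2)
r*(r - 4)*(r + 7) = r^3 + 3*r^2 - 28*r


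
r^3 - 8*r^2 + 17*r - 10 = (r - 5)*(r - 2)*(r - 1)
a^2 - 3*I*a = a*(a - 3*I)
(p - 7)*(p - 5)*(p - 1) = p^3 - 13*p^2 + 47*p - 35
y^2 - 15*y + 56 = (y - 8)*(y - 7)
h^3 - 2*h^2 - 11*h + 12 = (h - 4)*(h - 1)*(h + 3)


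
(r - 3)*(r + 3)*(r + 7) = r^3 + 7*r^2 - 9*r - 63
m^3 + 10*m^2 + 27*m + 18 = (m + 1)*(m + 3)*(m + 6)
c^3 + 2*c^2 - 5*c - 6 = (c - 2)*(c + 1)*(c + 3)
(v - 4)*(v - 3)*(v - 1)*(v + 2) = v^4 - 6*v^3 + 3*v^2 + 26*v - 24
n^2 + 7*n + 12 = (n + 3)*(n + 4)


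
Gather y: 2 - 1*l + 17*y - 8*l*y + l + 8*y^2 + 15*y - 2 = 8*y^2 + y*(32 - 8*l)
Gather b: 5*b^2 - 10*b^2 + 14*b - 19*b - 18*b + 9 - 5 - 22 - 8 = -5*b^2 - 23*b - 26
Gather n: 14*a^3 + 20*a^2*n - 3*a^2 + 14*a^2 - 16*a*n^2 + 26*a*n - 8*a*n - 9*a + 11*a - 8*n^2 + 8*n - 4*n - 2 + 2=14*a^3 + 11*a^2 + 2*a + n^2*(-16*a - 8) + n*(20*a^2 + 18*a + 4)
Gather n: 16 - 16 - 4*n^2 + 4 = 4 - 4*n^2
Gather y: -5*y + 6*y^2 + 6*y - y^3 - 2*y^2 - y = -y^3 + 4*y^2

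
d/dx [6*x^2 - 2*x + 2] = 12*x - 2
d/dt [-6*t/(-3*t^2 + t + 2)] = 6*(3*t^2 - t*(6*t - 1) - t - 2)/(-3*t^2 + t + 2)^2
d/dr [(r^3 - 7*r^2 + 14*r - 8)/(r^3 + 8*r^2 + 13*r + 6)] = (15*r^3 - 17*r^2 - 144*r + 188)/(r^5 + 15*r^4 + 75*r^3 + 145*r^2 + 120*r + 36)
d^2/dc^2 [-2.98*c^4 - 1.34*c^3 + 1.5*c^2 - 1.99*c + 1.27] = -35.76*c^2 - 8.04*c + 3.0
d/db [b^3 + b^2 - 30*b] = 3*b^2 + 2*b - 30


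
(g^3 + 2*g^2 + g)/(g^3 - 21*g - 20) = g*(g + 1)/(g^2 - g - 20)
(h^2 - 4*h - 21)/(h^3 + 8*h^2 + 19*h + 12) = (h - 7)/(h^2 + 5*h + 4)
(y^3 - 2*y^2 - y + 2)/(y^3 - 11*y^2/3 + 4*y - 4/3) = 3*(y + 1)/(3*y - 2)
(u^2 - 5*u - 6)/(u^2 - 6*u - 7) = (u - 6)/(u - 7)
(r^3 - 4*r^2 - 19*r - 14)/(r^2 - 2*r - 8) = (r^2 - 6*r - 7)/(r - 4)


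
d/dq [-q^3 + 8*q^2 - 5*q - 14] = -3*q^2 + 16*q - 5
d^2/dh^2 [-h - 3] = 0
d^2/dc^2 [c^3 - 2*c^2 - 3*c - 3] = 6*c - 4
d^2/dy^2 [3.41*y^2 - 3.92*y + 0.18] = 6.82000000000000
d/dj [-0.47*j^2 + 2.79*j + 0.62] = 2.79 - 0.94*j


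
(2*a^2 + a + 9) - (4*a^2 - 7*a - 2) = -2*a^2 + 8*a + 11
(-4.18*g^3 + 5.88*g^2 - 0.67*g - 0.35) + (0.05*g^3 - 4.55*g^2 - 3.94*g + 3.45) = -4.13*g^3 + 1.33*g^2 - 4.61*g + 3.1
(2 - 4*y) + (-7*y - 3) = -11*y - 1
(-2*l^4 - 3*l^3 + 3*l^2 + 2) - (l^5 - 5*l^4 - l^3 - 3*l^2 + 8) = -l^5 + 3*l^4 - 2*l^3 + 6*l^2 - 6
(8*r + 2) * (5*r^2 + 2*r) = 40*r^3 + 26*r^2 + 4*r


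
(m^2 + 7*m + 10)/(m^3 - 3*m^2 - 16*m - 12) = (m + 5)/(m^2 - 5*m - 6)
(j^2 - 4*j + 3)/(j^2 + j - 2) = (j - 3)/(j + 2)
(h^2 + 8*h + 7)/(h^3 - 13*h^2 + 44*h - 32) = (h^2 + 8*h + 7)/(h^3 - 13*h^2 + 44*h - 32)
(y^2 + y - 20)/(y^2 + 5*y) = (y - 4)/y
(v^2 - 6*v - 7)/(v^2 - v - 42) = (v + 1)/(v + 6)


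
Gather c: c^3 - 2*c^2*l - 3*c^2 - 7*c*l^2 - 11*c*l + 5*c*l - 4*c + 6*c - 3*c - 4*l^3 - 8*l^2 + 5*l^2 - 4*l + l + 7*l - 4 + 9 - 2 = c^3 + c^2*(-2*l - 3) + c*(-7*l^2 - 6*l - 1) - 4*l^3 - 3*l^2 + 4*l + 3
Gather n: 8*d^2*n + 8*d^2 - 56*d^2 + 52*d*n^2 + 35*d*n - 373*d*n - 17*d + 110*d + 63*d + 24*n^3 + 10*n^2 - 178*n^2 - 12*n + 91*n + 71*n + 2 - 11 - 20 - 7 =-48*d^2 + 156*d + 24*n^3 + n^2*(52*d - 168) + n*(8*d^2 - 338*d + 150) - 36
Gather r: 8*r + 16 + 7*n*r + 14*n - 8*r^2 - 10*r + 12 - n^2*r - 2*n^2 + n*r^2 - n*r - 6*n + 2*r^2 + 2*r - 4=-2*n^2 + 8*n + r^2*(n - 6) + r*(-n^2 + 6*n) + 24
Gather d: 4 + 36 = 40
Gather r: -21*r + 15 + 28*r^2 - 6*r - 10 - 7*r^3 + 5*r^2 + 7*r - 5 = -7*r^3 + 33*r^2 - 20*r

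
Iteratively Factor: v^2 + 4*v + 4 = (v + 2)*(v + 2)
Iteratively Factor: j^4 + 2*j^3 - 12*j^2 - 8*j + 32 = (j + 4)*(j^3 - 2*j^2 - 4*j + 8) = (j + 2)*(j + 4)*(j^2 - 4*j + 4) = (j - 2)*(j + 2)*(j + 4)*(j - 2)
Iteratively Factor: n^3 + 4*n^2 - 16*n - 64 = (n + 4)*(n^2 - 16) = (n - 4)*(n + 4)*(n + 4)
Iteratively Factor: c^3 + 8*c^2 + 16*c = (c)*(c^2 + 8*c + 16) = c*(c + 4)*(c + 4)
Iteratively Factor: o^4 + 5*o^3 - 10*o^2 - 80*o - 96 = (o + 3)*(o^3 + 2*o^2 - 16*o - 32) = (o - 4)*(o + 3)*(o^2 + 6*o + 8) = (o - 4)*(o + 3)*(o + 4)*(o + 2)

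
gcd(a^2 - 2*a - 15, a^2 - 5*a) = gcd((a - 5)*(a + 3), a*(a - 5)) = a - 5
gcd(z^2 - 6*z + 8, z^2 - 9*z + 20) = z - 4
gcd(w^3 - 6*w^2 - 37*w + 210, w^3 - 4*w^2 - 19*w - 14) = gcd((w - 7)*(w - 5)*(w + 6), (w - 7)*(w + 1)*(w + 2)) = w - 7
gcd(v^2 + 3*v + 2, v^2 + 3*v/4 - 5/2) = v + 2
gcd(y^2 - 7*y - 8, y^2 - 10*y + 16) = y - 8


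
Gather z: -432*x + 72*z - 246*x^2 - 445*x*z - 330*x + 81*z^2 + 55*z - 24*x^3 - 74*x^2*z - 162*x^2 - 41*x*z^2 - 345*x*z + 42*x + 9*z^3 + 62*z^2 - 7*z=-24*x^3 - 408*x^2 - 720*x + 9*z^3 + z^2*(143 - 41*x) + z*(-74*x^2 - 790*x + 120)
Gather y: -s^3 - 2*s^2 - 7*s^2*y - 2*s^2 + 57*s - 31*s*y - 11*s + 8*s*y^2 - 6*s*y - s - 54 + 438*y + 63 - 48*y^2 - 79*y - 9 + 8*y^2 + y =-s^3 - 4*s^2 + 45*s + y^2*(8*s - 40) + y*(-7*s^2 - 37*s + 360)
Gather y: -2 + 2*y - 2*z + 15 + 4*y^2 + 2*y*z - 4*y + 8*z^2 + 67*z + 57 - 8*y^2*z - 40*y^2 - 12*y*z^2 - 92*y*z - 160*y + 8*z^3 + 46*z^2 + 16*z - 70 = y^2*(-8*z - 36) + y*(-12*z^2 - 90*z - 162) + 8*z^3 + 54*z^2 + 81*z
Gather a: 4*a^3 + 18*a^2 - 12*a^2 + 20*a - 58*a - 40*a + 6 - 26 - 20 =4*a^3 + 6*a^2 - 78*a - 40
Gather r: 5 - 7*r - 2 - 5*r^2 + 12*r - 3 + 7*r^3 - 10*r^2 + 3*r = 7*r^3 - 15*r^2 + 8*r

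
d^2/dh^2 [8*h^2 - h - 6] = 16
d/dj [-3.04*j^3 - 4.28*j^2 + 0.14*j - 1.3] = -9.12*j^2 - 8.56*j + 0.14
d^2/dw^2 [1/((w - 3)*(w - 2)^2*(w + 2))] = 2*(10*w^4 - 35*w^3 - 12*w^2 + 52*w + 112)/(w^10 - 11*w^9 + 33*w^8 + 51*w^7 - 438*w^6 + 444*w^5 + 1448*w^4 - 3184*w^3 - 288*w^2 + 5184*w - 3456)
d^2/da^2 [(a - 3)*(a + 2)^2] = 6*a + 2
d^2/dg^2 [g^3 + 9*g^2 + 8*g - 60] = 6*g + 18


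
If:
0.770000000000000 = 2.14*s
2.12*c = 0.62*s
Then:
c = 0.11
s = 0.36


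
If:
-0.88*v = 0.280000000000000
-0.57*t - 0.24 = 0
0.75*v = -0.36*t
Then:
No Solution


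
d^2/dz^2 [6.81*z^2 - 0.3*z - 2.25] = 13.6200000000000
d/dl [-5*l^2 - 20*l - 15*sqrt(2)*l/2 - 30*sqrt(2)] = -10*l - 20 - 15*sqrt(2)/2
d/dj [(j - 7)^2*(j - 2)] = (j - 7)*(3*j - 11)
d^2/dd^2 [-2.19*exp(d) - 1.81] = -2.19*exp(d)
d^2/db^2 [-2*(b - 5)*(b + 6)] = -4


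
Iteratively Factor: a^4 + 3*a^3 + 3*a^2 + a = (a + 1)*(a^3 + 2*a^2 + a) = a*(a + 1)*(a^2 + 2*a + 1) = a*(a + 1)^2*(a + 1)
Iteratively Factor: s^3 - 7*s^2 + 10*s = (s - 5)*(s^2 - 2*s) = s*(s - 5)*(s - 2)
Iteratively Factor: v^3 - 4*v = (v + 2)*(v^2 - 2*v) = (v - 2)*(v + 2)*(v)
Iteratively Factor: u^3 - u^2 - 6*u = (u - 3)*(u^2 + 2*u) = u*(u - 3)*(u + 2)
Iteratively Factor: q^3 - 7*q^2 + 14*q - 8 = (q - 1)*(q^2 - 6*q + 8) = (q - 2)*(q - 1)*(q - 4)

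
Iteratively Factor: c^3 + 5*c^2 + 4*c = (c)*(c^2 + 5*c + 4) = c*(c + 4)*(c + 1)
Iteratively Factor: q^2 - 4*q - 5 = (q - 5)*(q + 1)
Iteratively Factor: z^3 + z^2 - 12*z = (z)*(z^2 + z - 12) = z*(z + 4)*(z - 3)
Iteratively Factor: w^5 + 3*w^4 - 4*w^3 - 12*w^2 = (w + 2)*(w^4 + w^3 - 6*w^2) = w*(w + 2)*(w^3 + w^2 - 6*w) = w*(w + 2)*(w + 3)*(w^2 - 2*w) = w^2*(w + 2)*(w + 3)*(w - 2)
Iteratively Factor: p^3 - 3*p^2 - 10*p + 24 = (p - 2)*(p^2 - p - 12) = (p - 2)*(p + 3)*(p - 4)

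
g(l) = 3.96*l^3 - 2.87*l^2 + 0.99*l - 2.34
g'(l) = 11.88*l^2 - 5.74*l + 0.99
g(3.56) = 143.48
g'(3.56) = 131.12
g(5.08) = 447.77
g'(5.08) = 278.41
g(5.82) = 686.87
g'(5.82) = 369.99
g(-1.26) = -16.07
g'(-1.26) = 27.08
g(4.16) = 237.20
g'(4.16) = 182.70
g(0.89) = -0.94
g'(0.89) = 5.29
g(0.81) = -1.32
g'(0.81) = 4.14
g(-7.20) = -1636.31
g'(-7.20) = 658.18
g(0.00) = -2.34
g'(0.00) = 0.99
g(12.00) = 6439.14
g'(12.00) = 1642.83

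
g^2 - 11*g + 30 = (g - 6)*(g - 5)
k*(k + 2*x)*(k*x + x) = k^3*x + 2*k^2*x^2 + k^2*x + 2*k*x^2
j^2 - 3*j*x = j*(j - 3*x)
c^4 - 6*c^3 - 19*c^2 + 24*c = c*(c - 8)*(c - 1)*(c + 3)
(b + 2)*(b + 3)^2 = b^3 + 8*b^2 + 21*b + 18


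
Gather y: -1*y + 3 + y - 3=0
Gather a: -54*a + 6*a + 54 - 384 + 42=-48*a - 288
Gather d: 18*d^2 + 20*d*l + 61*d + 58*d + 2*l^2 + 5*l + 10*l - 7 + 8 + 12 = 18*d^2 + d*(20*l + 119) + 2*l^2 + 15*l + 13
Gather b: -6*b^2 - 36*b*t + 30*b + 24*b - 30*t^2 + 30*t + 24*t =-6*b^2 + b*(54 - 36*t) - 30*t^2 + 54*t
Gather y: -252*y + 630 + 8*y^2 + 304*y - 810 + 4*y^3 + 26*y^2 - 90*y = 4*y^3 + 34*y^2 - 38*y - 180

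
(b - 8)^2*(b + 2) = b^3 - 14*b^2 + 32*b + 128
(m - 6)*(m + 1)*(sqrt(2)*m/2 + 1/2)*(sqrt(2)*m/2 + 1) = m^4/2 - 5*m^3/2 + 3*sqrt(2)*m^3/4 - 15*sqrt(2)*m^2/4 - 5*m^2/2 - 9*sqrt(2)*m/2 - 5*m/2 - 3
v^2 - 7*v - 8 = (v - 8)*(v + 1)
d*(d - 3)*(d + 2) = d^3 - d^2 - 6*d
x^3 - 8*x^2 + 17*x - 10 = (x - 5)*(x - 2)*(x - 1)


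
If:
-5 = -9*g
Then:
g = 5/9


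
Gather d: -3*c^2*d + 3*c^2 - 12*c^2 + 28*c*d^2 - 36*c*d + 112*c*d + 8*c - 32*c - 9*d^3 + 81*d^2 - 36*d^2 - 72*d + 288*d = -9*c^2 - 24*c - 9*d^3 + d^2*(28*c + 45) + d*(-3*c^2 + 76*c + 216)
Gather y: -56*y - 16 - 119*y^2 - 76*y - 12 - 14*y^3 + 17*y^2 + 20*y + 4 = -14*y^3 - 102*y^2 - 112*y - 24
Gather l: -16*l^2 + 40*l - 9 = -16*l^2 + 40*l - 9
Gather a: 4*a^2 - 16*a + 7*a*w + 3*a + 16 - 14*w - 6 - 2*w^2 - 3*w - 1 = 4*a^2 + a*(7*w - 13) - 2*w^2 - 17*w + 9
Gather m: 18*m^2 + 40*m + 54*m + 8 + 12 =18*m^2 + 94*m + 20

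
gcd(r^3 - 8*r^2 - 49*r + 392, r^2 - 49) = r^2 - 49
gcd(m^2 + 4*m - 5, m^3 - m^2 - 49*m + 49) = m - 1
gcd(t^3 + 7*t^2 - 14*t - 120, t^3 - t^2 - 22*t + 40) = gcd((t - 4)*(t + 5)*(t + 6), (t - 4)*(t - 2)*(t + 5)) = t^2 + t - 20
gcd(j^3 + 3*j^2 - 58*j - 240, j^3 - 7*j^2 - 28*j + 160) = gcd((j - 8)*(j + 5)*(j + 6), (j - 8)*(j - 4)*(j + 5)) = j^2 - 3*j - 40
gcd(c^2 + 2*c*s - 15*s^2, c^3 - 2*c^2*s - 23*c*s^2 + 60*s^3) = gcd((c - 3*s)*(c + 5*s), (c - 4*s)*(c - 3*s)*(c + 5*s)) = -c^2 - 2*c*s + 15*s^2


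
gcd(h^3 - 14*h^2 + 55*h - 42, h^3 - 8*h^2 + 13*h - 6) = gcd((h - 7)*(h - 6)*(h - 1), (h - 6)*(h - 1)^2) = h^2 - 7*h + 6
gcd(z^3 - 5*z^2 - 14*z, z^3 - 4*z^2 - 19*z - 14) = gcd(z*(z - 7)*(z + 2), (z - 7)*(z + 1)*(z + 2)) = z^2 - 5*z - 14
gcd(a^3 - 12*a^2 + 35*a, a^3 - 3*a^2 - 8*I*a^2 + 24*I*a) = a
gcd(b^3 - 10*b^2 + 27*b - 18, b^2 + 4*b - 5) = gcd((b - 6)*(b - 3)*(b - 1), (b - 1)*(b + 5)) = b - 1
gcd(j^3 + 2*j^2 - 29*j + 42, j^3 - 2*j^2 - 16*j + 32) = j - 2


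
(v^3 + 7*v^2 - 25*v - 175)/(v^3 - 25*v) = (v + 7)/v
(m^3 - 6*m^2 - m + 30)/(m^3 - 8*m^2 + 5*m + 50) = (m - 3)/(m - 5)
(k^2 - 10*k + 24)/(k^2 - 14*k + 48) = (k - 4)/(k - 8)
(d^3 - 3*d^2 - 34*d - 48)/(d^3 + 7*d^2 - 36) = (d^2 - 6*d - 16)/(d^2 + 4*d - 12)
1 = 1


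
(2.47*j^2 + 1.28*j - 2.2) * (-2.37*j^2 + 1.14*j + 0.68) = -5.8539*j^4 - 0.2178*j^3 + 8.3528*j^2 - 1.6376*j - 1.496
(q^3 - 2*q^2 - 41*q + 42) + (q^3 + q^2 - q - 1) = 2*q^3 - q^2 - 42*q + 41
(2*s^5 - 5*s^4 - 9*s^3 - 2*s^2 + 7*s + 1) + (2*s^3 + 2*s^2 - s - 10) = 2*s^5 - 5*s^4 - 7*s^3 + 6*s - 9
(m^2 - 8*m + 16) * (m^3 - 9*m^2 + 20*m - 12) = m^5 - 17*m^4 + 108*m^3 - 316*m^2 + 416*m - 192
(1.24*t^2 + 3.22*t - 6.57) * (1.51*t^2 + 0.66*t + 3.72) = 1.8724*t^4 + 5.6806*t^3 - 3.1827*t^2 + 7.6422*t - 24.4404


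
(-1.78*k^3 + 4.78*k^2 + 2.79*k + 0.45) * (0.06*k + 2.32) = -0.1068*k^4 - 3.8428*k^3 + 11.257*k^2 + 6.4998*k + 1.044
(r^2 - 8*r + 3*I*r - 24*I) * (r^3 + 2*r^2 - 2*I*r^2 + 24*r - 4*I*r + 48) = r^5 - 6*r^4 + I*r^4 + 14*r^3 - 6*I*r^3 - 180*r^2 + 56*I*r^2 - 480*r - 432*I*r - 1152*I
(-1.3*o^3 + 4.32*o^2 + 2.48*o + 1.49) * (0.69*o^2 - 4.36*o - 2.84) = -0.897*o^5 + 8.6488*o^4 - 13.432*o^3 - 22.0535*o^2 - 13.5396*o - 4.2316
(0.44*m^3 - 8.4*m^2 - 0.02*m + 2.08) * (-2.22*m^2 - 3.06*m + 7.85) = -0.9768*m^5 + 17.3016*m^4 + 29.2024*m^3 - 70.4964*m^2 - 6.5218*m + 16.328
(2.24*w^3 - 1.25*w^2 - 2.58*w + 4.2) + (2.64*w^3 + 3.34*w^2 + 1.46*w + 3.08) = 4.88*w^3 + 2.09*w^2 - 1.12*w + 7.28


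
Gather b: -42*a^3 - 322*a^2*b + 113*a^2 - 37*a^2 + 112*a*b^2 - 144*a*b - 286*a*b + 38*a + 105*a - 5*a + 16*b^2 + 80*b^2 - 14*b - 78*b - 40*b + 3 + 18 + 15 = -42*a^3 + 76*a^2 + 138*a + b^2*(112*a + 96) + b*(-322*a^2 - 430*a - 132) + 36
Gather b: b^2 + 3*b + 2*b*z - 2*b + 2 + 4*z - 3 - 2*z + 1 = b^2 + b*(2*z + 1) + 2*z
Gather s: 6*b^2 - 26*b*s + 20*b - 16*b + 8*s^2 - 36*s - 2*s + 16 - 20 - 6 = 6*b^2 + 4*b + 8*s^2 + s*(-26*b - 38) - 10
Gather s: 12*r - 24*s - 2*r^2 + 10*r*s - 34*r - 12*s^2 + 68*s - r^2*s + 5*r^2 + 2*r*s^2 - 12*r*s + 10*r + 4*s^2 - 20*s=3*r^2 - 12*r + s^2*(2*r - 8) + s*(-r^2 - 2*r + 24)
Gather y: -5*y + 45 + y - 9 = 36 - 4*y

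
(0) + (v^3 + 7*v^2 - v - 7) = v^3 + 7*v^2 - v - 7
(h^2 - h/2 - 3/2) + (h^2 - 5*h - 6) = 2*h^2 - 11*h/2 - 15/2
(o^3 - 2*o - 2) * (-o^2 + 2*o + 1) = -o^5 + 2*o^4 + 3*o^3 - 2*o^2 - 6*o - 2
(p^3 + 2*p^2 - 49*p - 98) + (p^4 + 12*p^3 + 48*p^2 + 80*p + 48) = p^4 + 13*p^3 + 50*p^2 + 31*p - 50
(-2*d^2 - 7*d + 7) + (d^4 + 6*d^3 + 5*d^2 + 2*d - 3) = d^4 + 6*d^3 + 3*d^2 - 5*d + 4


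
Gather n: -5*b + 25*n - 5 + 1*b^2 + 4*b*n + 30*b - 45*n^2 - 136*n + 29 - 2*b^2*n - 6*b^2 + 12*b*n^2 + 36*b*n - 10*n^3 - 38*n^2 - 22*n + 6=-5*b^2 + 25*b - 10*n^3 + n^2*(12*b - 83) + n*(-2*b^2 + 40*b - 133) + 30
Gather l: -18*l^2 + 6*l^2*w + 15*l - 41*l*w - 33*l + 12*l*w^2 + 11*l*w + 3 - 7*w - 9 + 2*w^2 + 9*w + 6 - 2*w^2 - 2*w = l^2*(6*w - 18) + l*(12*w^2 - 30*w - 18)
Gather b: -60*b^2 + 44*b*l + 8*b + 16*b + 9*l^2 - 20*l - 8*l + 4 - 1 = -60*b^2 + b*(44*l + 24) + 9*l^2 - 28*l + 3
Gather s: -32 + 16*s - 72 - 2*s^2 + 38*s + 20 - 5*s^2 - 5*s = -7*s^2 + 49*s - 84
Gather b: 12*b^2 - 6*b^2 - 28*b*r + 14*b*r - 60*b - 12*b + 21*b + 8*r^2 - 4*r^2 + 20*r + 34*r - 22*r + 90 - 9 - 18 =6*b^2 + b*(-14*r - 51) + 4*r^2 + 32*r + 63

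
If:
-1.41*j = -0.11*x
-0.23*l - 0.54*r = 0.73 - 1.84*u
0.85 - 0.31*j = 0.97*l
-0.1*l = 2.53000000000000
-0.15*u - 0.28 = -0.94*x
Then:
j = 81.91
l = -25.30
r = 22421.49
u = 6577.46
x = 1049.89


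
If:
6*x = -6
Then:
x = -1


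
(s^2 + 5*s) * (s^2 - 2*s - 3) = s^4 + 3*s^3 - 13*s^2 - 15*s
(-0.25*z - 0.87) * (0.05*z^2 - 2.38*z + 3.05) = -0.0125*z^3 + 0.5515*z^2 + 1.3081*z - 2.6535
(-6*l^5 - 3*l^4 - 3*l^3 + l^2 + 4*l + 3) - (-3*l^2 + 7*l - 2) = -6*l^5 - 3*l^4 - 3*l^3 + 4*l^2 - 3*l + 5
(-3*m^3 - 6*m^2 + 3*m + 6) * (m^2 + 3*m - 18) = -3*m^5 - 15*m^4 + 39*m^3 + 123*m^2 - 36*m - 108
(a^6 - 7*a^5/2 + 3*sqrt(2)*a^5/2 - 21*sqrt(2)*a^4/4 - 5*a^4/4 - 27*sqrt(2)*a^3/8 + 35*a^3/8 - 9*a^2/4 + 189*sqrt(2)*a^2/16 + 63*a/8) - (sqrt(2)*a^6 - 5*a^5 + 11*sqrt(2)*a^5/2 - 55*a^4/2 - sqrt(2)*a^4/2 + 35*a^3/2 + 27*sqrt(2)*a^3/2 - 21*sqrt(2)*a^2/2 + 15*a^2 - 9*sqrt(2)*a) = -sqrt(2)*a^6 + a^6 - 4*sqrt(2)*a^5 + 3*a^5/2 - 19*sqrt(2)*a^4/4 + 105*a^4/4 - 135*sqrt(2)*a^3/8 - 105*a^3/8 - 69*a^2/4 + 357*sqrt(2)*a^2/16 + 63*a/8 + 9*sqrt(2)*a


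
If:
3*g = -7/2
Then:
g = -7/6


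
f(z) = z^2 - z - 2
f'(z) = 2*z - 1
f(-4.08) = 18.73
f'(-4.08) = -9.16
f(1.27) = -1.66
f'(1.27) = 1.54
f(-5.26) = 30.93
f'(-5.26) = -11.52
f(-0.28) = -1.64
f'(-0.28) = -1.56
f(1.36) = -1.51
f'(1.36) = 1.72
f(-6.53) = 47.17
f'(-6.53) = -14.06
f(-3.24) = 11.74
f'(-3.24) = -7.48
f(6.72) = 36.44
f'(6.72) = 12.44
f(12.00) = 130.00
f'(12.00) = 23.00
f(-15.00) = 238.00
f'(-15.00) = -31.00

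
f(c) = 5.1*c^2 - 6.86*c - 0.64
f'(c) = 10.2*c - 6.86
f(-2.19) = 38.84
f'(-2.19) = -29.20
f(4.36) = 66.40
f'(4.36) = 37.61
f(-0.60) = 5.31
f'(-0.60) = -12.98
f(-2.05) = 34.86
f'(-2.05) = -27.77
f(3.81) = 47.26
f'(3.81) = 32.00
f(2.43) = 12.81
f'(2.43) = 17.93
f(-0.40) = 2.92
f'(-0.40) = -10.94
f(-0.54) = 4.55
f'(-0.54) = -12.37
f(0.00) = -0.64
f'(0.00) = -6.86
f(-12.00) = 816.08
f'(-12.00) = -129.26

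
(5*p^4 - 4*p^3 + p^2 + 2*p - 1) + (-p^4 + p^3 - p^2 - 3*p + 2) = 4*p^4 - 3*p^3 - p + 1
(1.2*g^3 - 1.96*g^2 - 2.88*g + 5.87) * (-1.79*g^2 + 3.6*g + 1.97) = -2.148*g^5 + 7.8284*g^4 + 0.4632*g^3 - 24.7365*g^2 + 15.4584*g + 11.5639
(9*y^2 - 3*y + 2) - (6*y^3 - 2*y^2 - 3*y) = -6*y^3 + 11*y^2 + 2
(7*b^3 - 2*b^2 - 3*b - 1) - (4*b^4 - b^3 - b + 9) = -4*b^4 + 8*b^3 - 2*b^2 - 2*b - 10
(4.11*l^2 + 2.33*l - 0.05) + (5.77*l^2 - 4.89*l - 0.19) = 9.88*l^2 - 2.56*l - 0.24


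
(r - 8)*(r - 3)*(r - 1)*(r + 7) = r^4 - 5*r^3 - 49*r^2 + 221*r - 168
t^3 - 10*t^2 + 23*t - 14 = (t - 7)*(t - 2)*(t - 1)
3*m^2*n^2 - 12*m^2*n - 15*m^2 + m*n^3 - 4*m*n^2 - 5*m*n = (3*m + n)*(n - 5)*(m*n + m)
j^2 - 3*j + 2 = (j - 2)*(j - 1)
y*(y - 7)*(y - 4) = y^3 - 11*y^2 + 28*y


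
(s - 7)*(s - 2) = s^2 - 9*s + 14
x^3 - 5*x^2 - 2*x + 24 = (x - 4)*(x - 3)*(x + 2)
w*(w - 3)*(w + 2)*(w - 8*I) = w^4 - w^3 - 8*I*w^3 - 6*w^2 + 8*I*w^2 + 48*I*w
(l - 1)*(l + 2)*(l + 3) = l^3 + 4*l^2 + l - 6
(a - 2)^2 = a^2 - 4*a + 4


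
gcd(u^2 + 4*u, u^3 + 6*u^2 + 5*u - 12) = u + 4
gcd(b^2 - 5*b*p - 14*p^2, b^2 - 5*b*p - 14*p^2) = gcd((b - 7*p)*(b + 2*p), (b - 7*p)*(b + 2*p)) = -b^2 + 5*b*p + 14*p^2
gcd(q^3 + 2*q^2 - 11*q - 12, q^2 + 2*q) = 1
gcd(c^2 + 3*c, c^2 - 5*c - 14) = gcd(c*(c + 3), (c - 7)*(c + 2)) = 1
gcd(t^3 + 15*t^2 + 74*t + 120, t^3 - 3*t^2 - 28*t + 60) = t + 5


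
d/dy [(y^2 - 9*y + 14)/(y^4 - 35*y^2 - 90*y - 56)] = (-2*y^3 - y^2 + 28*y + 36)/(y^6 + 14*y^5 + 77*y^4 + 212*y^3 + 308*y^2 + 224*y + 64)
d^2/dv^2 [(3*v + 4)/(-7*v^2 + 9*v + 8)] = 2*((3*v + 4)*(14*v - 9)^2 + (63*v + 1)*(-7*v^2 + 9*v + 8))/(-7*v^2 + 9*v + 8)^3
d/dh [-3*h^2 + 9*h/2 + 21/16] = 9/2 - 6*h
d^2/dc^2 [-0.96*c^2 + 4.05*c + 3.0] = -1.92000000000000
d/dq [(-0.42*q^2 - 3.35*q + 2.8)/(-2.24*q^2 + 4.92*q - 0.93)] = (-9.5704*q^2 + 13.3252*q - 10.6605)/(5.0176*q^4 - 22.0416*q^3 + 28.3728*q^2 - 9.1512*q + 0.8649)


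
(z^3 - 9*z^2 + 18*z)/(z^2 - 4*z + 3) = z*(z - 6)/(z - 1)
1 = 1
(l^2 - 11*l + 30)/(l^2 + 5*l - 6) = (l^2 - 11*l + 30)/(l^2 + 5*l - 6)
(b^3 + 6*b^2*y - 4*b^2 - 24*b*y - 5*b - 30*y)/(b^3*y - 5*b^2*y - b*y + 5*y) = (b + 6*y)/(y*(b - 1))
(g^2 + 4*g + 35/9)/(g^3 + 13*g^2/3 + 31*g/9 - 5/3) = (3*g + 7)/(3*g^2 + 8*g - 3)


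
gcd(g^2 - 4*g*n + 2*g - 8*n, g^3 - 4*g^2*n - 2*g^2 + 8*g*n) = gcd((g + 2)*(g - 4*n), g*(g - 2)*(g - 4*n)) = g - 4*n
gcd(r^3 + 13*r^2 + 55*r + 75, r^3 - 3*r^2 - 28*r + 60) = r + 5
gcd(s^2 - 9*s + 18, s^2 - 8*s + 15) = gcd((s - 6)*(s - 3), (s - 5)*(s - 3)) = s - 3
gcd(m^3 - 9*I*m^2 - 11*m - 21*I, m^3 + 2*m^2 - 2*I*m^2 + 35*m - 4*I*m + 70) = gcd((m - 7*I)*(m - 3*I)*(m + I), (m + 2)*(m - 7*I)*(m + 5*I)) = m - 7*I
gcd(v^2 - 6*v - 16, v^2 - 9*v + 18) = 1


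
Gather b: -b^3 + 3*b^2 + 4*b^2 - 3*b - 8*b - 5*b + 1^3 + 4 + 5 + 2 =-b^3 + 7*b^2 - 16*b + 12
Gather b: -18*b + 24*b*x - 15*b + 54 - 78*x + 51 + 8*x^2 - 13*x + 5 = b*(24*x - 33) + 8*x^2 - 91*x + 110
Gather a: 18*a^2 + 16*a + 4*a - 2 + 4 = 18*a^2 + 20*a + 2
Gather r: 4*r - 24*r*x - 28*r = r*(-24*x - 24)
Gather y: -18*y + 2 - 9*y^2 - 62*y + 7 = -9*y^2 - 80*y + 9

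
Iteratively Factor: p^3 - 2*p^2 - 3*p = (p - 3)*(p^2 + p) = p*(p - 3)*(p + 1)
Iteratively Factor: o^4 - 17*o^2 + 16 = (o - 1)*(o^3 + o^2 - 16*o - 16) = (o - 4)*(o - 1)*(o^2 + 5*o + 4) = (o - 4)*(o - 1)*(o + 4)*(o + 1)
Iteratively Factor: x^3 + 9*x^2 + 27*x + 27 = (x + 3)*(x^2 + 6*x + 9) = (x + 3)^2*(x + 3)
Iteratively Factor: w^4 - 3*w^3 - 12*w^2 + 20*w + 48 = (w + 2)*(w^3 - 5*w^2 - 2*w + 24) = (w - 3)*(w + 2)*(w^2 - 2*w - 8) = (w - 3)*(w + 2)^2*(w - 4)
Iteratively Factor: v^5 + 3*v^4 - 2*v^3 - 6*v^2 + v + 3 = (v + 1)*(v^4 + 2*v^3 - 4*v^2 - 2*v + 3) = (v + 1)^2*(v^3 + v^2 - 5*v + 3) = (v + 1)^2*(v + 3)*(v^2 - 2*v + 1) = (v - 1)*(v + 1)^2*(v + 3)*(v - 1)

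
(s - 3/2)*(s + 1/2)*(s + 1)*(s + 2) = s^4 + 2*s^3 - 7*s^2/4 - 17*s/4 - 3/2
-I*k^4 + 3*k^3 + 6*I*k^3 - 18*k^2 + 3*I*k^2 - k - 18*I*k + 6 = (k - 6)*(k + I)^2*(-I*k + 1)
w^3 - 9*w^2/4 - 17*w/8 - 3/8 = (w - 3)*(w + 1/4)*(w + 1/2)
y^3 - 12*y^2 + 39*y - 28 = (y - 7)*(y - 4)*(y - 1)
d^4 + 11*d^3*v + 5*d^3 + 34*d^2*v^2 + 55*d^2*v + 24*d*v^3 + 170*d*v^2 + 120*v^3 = (d + 5)*(d + v)*(d + 4*v)*(d + 6*v)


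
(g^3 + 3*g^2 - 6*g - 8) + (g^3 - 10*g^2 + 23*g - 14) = 2*g^3 - 7*g^2 + 17*g - 22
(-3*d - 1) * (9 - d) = 3*d^2 - 26*d - 9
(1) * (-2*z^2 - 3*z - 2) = -2*z^2 - 3*z - 2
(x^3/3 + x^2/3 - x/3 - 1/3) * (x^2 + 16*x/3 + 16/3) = x^5/3 + 19*x^4/9 + 29*x^3/9 - x^2/3 - 32*x/9 - 16/9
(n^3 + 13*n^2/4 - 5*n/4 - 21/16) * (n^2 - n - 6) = n^5 + 9*n^4/4 - 21*n^3/2 - 313*n^2/16 + 141*n/16 + 63/8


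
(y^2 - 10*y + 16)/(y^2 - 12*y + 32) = (y - 2)/(y - 4)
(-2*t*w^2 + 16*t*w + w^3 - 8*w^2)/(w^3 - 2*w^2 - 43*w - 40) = w*(-2*t + w)/(w^2 + 6*w + 5)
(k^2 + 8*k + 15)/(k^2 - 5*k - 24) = (k + 5)/(k - 8)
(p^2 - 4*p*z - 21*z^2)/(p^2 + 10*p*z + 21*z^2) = (p - 7*z)/(p + 7*z)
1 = 1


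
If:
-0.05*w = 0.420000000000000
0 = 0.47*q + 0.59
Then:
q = -1.26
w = -8.40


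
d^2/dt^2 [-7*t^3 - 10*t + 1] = -42*t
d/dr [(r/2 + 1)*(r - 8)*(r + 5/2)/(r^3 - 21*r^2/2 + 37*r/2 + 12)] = (-28*r^2 - 52*r + 23)/(2*(4*r^4 - 20*r^3 + 13*r^2 + 30*r + 9))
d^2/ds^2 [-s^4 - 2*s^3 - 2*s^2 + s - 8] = -12*s^2 - 12*s - 4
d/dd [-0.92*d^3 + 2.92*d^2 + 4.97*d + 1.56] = -2.76*d^2 + 5.84*d + 4.97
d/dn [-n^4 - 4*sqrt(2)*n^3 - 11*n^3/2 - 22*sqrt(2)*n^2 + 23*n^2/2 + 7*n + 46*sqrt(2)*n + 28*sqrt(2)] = -4*n^3 - 12*sqrt(2)*n^2 - 33*n^2/2 - 44*sqrt(2)*n + 23*n + 7 + 46*sqrt(2)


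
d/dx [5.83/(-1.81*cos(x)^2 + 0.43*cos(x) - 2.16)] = (2.5069 - 21.1046*cos(x))*sin(x)/(1.81*cos(x)^2 - 0.43*cos(x) + 2.16)^2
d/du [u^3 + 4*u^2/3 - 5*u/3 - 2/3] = 3*u^2 + 8*u/3 - 5/3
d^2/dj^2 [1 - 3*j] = 0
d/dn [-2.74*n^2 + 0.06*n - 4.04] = 0.06 - 5.48*n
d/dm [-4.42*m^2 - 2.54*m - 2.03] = -8.84*m - 2.54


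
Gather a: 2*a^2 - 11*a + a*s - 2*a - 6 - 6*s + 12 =2*a^2 + a*(s - 13) - 6*s + 6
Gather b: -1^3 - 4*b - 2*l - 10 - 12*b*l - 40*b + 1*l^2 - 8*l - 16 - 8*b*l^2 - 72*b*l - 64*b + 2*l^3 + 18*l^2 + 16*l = b*(-8*l^2 - 84*l - 108) + 2*l^3 + 19*l^2 + 6*l - 27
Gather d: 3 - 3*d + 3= 6 - 3*d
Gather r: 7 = 7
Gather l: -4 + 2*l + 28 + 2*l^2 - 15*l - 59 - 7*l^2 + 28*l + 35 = -5*l^2 + 15*l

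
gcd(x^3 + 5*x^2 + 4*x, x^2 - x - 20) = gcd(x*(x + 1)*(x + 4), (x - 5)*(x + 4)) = x + 4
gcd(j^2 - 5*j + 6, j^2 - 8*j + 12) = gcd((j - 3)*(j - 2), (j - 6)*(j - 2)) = j - 2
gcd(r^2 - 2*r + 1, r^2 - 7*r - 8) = 1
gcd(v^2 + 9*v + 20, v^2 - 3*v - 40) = v + 5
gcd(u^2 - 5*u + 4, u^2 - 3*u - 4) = u - 4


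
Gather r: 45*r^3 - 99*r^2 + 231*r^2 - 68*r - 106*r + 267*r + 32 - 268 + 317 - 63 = 45*r^3 + 132*r^2 + 93*r + 18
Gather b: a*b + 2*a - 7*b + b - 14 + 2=2*a + b*(a - 6) - 12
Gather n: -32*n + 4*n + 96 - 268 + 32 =-28*n - 140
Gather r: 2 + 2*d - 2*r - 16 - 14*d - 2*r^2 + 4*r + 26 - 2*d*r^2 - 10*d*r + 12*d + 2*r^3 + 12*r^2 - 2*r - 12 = -10*d*r + 2*r^3 + r^2*(10 - 2*d)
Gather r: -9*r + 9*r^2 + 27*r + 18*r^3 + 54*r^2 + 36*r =18*r^3 + 63*r^2 + 54*r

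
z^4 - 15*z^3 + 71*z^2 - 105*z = z*(z - 7)*(z - 5)*(z - 3)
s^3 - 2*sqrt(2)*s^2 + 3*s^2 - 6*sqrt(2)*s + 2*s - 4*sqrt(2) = (s + 1)*(s + 2)*(s - 2*sqrt(2))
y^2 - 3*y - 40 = (y - 8)*(y + 5)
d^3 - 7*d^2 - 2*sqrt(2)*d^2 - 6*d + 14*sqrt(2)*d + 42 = (d - 7)*(d - 3*sqrt(2))*(d + sqrt(2))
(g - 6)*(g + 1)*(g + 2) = g^3 - 3*g^2 - 16*g - 12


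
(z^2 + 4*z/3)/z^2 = (z + 4/3)/z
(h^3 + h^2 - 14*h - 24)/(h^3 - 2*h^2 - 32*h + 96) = (h^2 + 5*h + 6)/(h^2 + 2*h - 24)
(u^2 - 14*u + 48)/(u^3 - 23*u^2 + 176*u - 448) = (u - 6)/(u^2 - 15*u + 56)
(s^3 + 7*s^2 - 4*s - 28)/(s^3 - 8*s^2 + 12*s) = (s^2 + 9*s + 14)/(s*(s - 6))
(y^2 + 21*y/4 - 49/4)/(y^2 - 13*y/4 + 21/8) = 2*(y + 7)/(2*y - 3)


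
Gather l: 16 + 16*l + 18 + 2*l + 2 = 18*l + 36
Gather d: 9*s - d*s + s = -d*s + 10*s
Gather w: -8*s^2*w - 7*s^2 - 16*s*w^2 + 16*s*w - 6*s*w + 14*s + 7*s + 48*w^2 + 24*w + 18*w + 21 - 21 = -7*s^2 + 21*s + w^2*(48 - 16*s) + w*(-8*s^2 + 10*s + 42)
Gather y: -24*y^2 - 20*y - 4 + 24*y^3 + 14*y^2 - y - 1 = 24*y^3 - 10*y^2 - 21*y - 5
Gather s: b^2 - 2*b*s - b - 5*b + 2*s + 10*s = b^2 - 6*b + s*(12 - 2*b)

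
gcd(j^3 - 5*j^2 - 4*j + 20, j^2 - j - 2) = j - 2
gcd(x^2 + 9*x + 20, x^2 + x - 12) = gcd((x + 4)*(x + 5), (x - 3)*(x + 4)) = x + 4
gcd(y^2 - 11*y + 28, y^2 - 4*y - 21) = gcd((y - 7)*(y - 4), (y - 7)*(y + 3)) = y - 7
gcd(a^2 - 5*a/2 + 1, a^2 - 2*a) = a - 2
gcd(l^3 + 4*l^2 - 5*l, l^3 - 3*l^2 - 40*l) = l^2 + 5*l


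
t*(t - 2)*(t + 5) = t^3 + 3*t^2 - 10*t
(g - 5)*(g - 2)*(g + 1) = g^3 - 6*g^2 + 3*g + 10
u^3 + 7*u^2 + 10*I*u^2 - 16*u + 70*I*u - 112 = (u + 7)*(u + 2*I)*(u + 8*I)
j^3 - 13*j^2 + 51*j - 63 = (j - 7)*(j - 3)^2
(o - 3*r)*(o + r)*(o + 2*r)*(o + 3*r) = o^4 + 3*o^3*r - 7*o^2*r^2 - 27*o*r^3 - 18*r^4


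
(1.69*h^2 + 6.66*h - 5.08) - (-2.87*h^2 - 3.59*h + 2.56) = 4.56*h^2 + 10.25*h - 7.64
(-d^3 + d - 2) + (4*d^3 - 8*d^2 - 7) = 3*d^3 - 8*d^2 + d - 9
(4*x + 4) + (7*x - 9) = 11*x - 5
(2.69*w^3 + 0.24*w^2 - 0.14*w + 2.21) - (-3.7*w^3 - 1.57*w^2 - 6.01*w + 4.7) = 6.39*w^3 + 1.81*w^2 + 5.87*w - 2.49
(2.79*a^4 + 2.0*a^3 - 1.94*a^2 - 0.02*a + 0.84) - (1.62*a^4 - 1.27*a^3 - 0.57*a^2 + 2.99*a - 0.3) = 1.17*a^4 + 3.27*a^3 - 1.37*a^2 - 3.01*a + 1.14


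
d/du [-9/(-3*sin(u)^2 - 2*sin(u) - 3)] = -18*(3*sin(u) + 1)*cos(u)/(3*sin(u)^2 + 2*sin(u) + 3)^2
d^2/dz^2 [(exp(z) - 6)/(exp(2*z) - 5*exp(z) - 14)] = (exp(4*z) - 19*exp(3*z) + 174*exp(2*z) - 556*exp(z) + 616)*exp(z)/(exp(6*z) - 15*exp(5*z) + 33*exp(4*z) + 295*exp(3*z) - 462*exp(2*z) - 2940*exp(z) - 2744)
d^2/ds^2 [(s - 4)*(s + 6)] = 2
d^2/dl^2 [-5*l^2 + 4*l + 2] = -10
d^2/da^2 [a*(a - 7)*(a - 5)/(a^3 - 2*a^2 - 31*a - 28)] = 4*(-5*a^3 - 6*a^2 + 30*a + 58)/(a^6 + 15*a^5 + 87*a^4 + 245*a^3 + 348*a^2 + 240*a + 64)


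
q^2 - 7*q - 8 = (q - 8)*(q + 1)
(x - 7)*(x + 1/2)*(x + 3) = x^3 - 7*x^2/2 - 23*x - 21/2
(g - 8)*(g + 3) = g^2 - 5*g - 24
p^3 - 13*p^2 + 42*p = p*(p - 7)*(p - 6)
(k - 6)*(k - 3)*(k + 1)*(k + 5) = k^4 - 3*k^3 - 31*k^2 + 63*k + 90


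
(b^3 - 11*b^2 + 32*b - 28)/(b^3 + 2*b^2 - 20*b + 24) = (b - 7)/(b + 6)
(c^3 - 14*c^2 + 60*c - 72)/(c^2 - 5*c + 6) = (c^2 - 12*c + 36)/(c - 3)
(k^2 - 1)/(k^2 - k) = (k + 1)/k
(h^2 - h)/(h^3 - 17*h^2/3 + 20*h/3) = 3*(h - 1)/(3*h^2 - 17*h + 20)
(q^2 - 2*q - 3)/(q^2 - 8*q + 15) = (q + 1)/(q - 5)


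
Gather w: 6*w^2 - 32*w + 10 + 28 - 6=6*w^2 - 32*w + 32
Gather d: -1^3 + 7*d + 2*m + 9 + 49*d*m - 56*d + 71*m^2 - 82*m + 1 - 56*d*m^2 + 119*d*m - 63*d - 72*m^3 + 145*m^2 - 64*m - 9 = d*(-56*m^2 + 168*m - 112) - 72*m^3 + 216*m^2 - 144*m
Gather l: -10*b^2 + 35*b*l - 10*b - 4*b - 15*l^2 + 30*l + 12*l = -10*b^2 - 14*b - 15*l^2 + l*(35*b + 42)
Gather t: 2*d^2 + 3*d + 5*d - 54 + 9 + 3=2*d^2 + 8*d - 42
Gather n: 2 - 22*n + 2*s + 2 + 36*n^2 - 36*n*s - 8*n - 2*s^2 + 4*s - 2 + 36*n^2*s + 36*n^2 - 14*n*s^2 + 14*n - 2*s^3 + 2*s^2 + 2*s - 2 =n^2*(36*s + 72) + n*(-14*s^2 - 36*s - 16) - 2*s^3 + 8*s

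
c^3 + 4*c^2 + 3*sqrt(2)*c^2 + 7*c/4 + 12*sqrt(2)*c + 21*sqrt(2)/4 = (c + 1/2)*(c + 7/2)*(c + 3*sqrt(2))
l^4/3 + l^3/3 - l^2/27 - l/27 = l*(l/3 + 1/3)*(l - 1/3)*(l + 1/3)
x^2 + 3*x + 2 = (x + 1)*(x + 2)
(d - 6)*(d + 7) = d^2 + d - 42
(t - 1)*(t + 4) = t^2 + 3*t - 4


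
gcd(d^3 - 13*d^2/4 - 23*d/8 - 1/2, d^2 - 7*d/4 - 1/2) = d + 1/4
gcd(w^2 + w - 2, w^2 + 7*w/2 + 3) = w + 2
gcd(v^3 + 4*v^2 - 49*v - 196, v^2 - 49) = v^2 - 49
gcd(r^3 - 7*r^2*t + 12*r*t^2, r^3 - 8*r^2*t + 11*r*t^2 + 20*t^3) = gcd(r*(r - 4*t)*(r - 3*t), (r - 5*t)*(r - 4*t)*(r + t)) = r - 4*t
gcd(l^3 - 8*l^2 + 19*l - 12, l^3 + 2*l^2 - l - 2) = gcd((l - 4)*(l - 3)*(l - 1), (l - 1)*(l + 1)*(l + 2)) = l - 1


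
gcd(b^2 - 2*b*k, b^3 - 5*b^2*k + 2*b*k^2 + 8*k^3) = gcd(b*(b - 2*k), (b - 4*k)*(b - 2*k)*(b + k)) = b - 2*k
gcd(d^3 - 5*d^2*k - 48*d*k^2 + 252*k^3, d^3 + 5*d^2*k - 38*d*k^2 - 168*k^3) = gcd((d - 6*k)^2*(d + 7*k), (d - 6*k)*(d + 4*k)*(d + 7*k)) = d^2 + d*k - 42*k^2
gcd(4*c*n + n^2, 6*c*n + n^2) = n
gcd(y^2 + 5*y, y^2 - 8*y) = y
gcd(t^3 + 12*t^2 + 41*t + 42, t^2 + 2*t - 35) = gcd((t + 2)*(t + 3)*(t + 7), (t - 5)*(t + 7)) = t + 7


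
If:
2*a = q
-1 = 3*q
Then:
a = -1/6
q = -1/3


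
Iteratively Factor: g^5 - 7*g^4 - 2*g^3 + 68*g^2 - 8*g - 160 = (g + 2)*(g^4 - 9*g^3 + 16*g^2 + 36*g - 80) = (g - 4)*(g + 2)*(g^3 - 5*g^2 - 4*g + 20) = (g - 5)*(g - 4)*(g + 2)*(g^2 - 4) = (g - 5)*(g - 4)*(g - 2)*(g + 2)*(g + 2)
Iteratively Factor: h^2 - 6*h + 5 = (h - 5)*(h - 1)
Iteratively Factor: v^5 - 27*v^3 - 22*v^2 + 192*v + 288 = (v + 2)*(v^4 - 2*v^3 - 23*v^2 + 24*v + 144) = (v - 4)*(v + 2)*(v^3 + 2*v^2 - 15*v - 36) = (v - 4)^2*(v + 2)*(v^2 + 6*v + 9) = (v - 4)^2*(v + 2)*(v + 3)*(v + 3)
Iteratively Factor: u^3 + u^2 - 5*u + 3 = (u - 1)*(u^2 + 2*u - 3) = (u - 1)^2*(u + 3)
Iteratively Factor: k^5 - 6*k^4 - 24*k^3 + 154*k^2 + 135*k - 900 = (k - 5)*(k^4 - k^3 - 29*k^2 + 9*k + 180) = (k - 5)*(k + 4)*(k^3 - 5*k^2 - 9*k + 45) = (k - 5)*(k - 3)*(k + 4)*(k^2 - 2*k - 15) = (k - 5)^2*(k - 3)*(k + 4)*(k + 3)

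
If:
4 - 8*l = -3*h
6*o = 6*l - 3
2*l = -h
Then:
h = -4/7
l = 2/7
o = -3/14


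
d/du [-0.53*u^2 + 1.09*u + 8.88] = 1.09 - 1.06*u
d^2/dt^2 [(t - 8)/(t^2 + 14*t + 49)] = 2*(t - 38)/(t^4 + 28*t^3 + 294*t^2 + 1372*t + 2401)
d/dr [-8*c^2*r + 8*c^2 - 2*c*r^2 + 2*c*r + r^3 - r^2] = -8*c^2 - 4*c*r + 2*c + 3*r^2 - 2*r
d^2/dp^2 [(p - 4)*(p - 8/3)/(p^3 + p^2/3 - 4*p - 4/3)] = 2*(27*p^6 - 540*p^5 + 1872*p^4 + 316*p^3 - 4764*p^2 - 240*p + 5744)/(27*p^9 + 27*p^8 - 315*p^7 - 323*p^6 + 1188*p^5 + 1284*p^4 - 1296*p^3 - 1680*p^2 - 576*p - 64)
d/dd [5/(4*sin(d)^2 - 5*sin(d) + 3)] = 5*(5 - 8*sin(d))*cos(d)/(4*sin(d)^2 - 5*sin(d) + 3)^2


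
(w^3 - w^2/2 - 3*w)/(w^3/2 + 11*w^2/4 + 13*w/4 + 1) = 2*w*(2*w^2 - w - 6)/(2*w^3 + 11*w^2 + 13*w + 4)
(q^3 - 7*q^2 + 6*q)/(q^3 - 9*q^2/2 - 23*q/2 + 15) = 2*q/(2*q + 5)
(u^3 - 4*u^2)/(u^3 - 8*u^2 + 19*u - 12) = u^2/(u^2 - 4*u + 3)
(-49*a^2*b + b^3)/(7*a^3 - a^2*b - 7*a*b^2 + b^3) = b*(-7*a - b)/(a^2 - b^2)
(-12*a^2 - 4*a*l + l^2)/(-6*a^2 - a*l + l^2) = (6*a - l)/(3*a - l)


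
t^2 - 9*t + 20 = (t - 5)*(t - 4)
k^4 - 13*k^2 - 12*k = k*(k - 4)*(k + 1)*(k + 3)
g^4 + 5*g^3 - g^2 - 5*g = g*(g - 1)*(g + 1)*(g + 5)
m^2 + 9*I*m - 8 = (m + I)*(m + 8*I)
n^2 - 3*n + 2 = (n - 2)*(n - 1)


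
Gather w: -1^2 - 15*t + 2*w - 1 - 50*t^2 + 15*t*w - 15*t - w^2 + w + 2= -50*t^2 - 30*t - w^2 + w*(15*t + 3)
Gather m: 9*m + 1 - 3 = 9*m - 2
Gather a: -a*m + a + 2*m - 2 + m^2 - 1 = a*(1 - m) + m^2 + 2*m - 3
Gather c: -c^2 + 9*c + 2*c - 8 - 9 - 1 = -c^2 + 11*c - 18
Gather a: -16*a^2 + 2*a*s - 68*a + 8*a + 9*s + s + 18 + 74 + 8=-16*a^2 + a*(2*s - 60) + 10*s + 100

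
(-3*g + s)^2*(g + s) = 9*g^3 + 3*g^2*s - 5*g*s^2 + s^3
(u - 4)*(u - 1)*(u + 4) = u^3 - u^2 - 16*u + 16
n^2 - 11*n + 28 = (n - 7)*(n - 4)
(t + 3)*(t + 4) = t^2 + 7*t + 12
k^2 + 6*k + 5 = (k + 1)*(k + 5)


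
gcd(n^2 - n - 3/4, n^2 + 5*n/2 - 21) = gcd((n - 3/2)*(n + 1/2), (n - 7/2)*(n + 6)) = 1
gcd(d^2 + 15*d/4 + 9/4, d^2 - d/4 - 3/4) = d + 3/4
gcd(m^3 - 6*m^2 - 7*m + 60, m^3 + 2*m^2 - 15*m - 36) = m^2 - m - 12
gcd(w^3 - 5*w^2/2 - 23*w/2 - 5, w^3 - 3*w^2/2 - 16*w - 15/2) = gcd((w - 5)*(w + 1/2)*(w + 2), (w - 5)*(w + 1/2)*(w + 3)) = w^2 - 9*w/2 - 5/2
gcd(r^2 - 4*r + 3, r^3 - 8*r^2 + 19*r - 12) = r^2 - 4*r + 3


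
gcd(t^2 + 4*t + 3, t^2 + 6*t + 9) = t + 3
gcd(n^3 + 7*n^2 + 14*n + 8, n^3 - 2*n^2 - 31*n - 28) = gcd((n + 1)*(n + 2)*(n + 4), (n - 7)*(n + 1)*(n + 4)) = n^2 + 5*n + 4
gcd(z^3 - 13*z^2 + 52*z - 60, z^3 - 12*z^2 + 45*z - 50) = z^2 - 7*z + 10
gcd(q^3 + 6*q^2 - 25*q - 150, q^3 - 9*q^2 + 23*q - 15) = q - 5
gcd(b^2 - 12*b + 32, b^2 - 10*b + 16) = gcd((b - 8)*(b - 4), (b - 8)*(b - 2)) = b - 8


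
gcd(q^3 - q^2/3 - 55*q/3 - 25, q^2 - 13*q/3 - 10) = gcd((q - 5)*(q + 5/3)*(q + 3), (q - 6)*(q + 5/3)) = q + 5/3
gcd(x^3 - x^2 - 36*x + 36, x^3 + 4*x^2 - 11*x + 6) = x^2 + 5*x - 6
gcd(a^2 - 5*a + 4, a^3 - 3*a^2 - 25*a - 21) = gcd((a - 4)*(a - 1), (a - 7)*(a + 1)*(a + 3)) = 1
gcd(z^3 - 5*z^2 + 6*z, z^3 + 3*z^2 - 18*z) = z^2 - 3*z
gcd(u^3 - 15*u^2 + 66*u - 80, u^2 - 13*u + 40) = u^2 - 13*u + 40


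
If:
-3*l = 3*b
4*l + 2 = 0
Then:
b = 1/2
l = -1/2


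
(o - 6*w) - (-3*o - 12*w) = 4*o + 6*w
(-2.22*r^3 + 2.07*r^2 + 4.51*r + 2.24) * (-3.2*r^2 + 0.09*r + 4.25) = 7.104*r^5 - 6.8238*r^4 - 23.6807*r^3 + 2.0354*r^2 + 19.3691*r + 9.52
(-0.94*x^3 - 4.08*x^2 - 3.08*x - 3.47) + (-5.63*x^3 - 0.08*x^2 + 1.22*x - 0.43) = -6.57*x^3 - 4.16*x^2 - 1.86*x - 3.9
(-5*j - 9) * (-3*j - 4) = 15*j^2 + 47*j + 36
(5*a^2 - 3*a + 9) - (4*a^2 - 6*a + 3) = a^2 + 3*a + 6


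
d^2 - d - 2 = (d - 2)*(d + 1)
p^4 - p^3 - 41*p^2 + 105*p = p*(p - 5)*(p - 3)*(p + 7)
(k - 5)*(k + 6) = k^2 + k - 30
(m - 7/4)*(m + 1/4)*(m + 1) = m^3 - m^2/2 - 31*m/16 - 7/16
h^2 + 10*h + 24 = (h + 4)*(h + 6)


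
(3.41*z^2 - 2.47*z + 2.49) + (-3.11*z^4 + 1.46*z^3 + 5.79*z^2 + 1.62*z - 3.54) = -3.11*z^4 + 1.46*z^3 + 9.2*z^2 - 0.85*z - 1.05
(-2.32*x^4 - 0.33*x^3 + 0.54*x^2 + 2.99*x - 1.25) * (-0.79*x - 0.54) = 1.8328*x^5 + 1.5135*x^4 - 0.2484*x^3 - 2.6537*x^2 - 0.6271*x + 0.675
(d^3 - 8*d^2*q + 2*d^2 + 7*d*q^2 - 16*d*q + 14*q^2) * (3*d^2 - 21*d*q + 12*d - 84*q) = 3*d^5 - 45*d^4*q + 18*d^4 + 189*d^3*q^2 - 270*d^3*q + 24*d^3 - 147*d^2*q^3 + 1134*d^2*q^2 - 360*d^2*q - 882*d*q^3 + 1512*d*q^2 - 1176*q^3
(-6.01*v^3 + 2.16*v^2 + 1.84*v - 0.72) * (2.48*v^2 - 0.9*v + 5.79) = -14.9048*v^5 + 10.7658*v^4 - 32.1787*v^3 + 9.0648*v^2 + 11.3016*v - 4.1688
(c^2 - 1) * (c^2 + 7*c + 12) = c^4 + 7*c^3 + 11*c^2 - 7*c - 12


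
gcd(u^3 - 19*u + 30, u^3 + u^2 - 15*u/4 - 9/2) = u - 2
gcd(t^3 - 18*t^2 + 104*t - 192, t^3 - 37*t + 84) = t - 4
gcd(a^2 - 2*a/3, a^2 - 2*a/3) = a^2 - 2*a/3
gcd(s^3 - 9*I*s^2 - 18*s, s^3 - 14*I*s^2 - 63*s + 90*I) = s^2 - 9*I*s - 18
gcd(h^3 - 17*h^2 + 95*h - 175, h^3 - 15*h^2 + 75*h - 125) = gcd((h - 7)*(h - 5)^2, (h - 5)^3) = h^2 - 10*h + 25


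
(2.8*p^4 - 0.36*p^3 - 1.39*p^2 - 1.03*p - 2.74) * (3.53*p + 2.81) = 9.884*p^5 + 6.5972*p^4 - 5.9183*p^3 - 7.5418*p^2 - 12.5665*p - 7.6994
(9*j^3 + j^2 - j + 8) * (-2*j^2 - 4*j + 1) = -18*j^5 - 38*j^4 + 7*j^3 - 11*j^2 - 33*j + 8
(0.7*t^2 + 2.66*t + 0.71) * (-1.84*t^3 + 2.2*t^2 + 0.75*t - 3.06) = -1.288*t^5 - 3.3544*t^4 + 5.0706*t^3 + 1.415*t^2 - 7.6071*t - 2.1726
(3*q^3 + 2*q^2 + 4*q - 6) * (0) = 0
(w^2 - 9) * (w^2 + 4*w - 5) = w^4 + 4*w^3 - 14*w^2 - 36*w + 45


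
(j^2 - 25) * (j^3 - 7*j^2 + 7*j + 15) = j^5 - 7*j^4 - 18*j^3 + 190*j^2 - 175*j - 375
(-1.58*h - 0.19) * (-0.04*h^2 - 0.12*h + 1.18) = 0.0632*h^3 + 0.1972*h^2 - 1.8416*h - 0.2242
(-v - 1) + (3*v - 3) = 2*v - 4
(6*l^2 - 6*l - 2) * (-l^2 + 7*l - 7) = -6*l^4 + 48*l^3 - 82*l^2 + 28*l + 14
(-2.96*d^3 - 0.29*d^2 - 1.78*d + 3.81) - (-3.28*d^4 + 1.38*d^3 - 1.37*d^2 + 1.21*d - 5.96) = 3.28*d^4 - 4.34*d^3 + 1.08*d^2 - 2.99*d + 9.77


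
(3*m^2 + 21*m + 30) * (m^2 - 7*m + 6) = 3*m^4 - 99*m^2 - 84*m + 180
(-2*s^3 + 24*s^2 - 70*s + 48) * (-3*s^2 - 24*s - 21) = 6*s^5 - 24*s^4 - 324*s^3 + 1032*s^2 + 318*s - 1008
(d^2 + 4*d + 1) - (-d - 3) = d^2 + 5*d + 4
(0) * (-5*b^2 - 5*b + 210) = 0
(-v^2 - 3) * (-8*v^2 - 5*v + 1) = 8*v^4 + 5*v^3 + 23*v^2 + 15*v - 3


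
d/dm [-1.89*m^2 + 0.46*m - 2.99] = 0.46 - 3.78*m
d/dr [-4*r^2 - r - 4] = -8*r - 1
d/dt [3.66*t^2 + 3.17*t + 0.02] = 7.32*t + 3.17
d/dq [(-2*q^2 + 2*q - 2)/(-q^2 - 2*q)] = 2*(3*q^2 - 2*q - 2)/(q^2*(q^2 + 4*q + 4))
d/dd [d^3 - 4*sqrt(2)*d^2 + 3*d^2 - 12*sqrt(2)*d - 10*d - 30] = 3*d^2 - 8*sqrt(2)*d + 6*d - 12*sqrt(2) - 10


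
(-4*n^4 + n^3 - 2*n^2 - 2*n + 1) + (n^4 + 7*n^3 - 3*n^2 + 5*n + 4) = -3*n^4 + 8*n^3 - 5*n^2 + 3*n + 5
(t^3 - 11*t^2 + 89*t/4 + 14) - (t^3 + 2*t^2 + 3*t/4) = -13*t^2 + 43*t/2 + 14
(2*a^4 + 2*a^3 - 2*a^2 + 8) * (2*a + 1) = 4*a^5 + 6*a^4 - 2*a^3 - 2*a^2 + 16*a + 8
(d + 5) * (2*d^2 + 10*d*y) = 2*d^3 + 10*d^2*y + 10*d^2 + 50*d*y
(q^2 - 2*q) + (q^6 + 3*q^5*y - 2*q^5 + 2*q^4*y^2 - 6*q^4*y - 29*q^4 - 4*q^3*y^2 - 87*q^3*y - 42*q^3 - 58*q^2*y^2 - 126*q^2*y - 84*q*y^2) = q^6 + 3*q^5*y - 2*q^5 + 2*q^4*y^2 - 6*q^4*y - 29*q^4 - 4*q^3*y^2 - 87*q^3*y - 42*q^3 - 58*q^2*y^2 - 126*q^2*y + q^2 - 84*q*y^2 - 2*q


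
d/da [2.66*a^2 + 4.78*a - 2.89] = 5.32*a + 4.78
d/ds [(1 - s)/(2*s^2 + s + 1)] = (-2*s^2 - s + (s - 1)*(4*s + 1) - 1)/(2*s^2 + s + 1)^2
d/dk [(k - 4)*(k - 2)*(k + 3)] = 3*k^2 - 6*k - 10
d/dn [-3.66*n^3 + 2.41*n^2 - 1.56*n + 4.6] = -10.98*n^2 + 4.82*n - 1.56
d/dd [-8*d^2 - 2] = -16*d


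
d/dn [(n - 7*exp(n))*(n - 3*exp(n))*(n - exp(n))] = -11*n^2*exp(n) + 3*n^2 + 62*n*exp(2*n) - 22*n*exp(n) - 63*exp(3*n) + 31*exp(2*n)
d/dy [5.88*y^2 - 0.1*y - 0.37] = 11.76*y - 0.1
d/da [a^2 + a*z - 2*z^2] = 2*a + z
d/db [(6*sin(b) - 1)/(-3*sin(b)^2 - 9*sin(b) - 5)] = 3*(6*sin(b)^2 - 2*sin(b) - 13)*cos(b)/(3*sin(b)^2 + 9*sin(b) + 5)^2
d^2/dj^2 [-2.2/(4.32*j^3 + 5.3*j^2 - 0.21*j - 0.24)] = ((57.024*j + 23.32)*(4.32*j^3 + 5.3*j^2 - 0.21*j - 0.24) - 2.2*(12.96*j^2 + 10.6*j - 0.21)*(25.92*j^2 + 21.2*j - 0.42))/(4.32*j^3 + 5.3*j^2 - 0.21*j - 0.24)^3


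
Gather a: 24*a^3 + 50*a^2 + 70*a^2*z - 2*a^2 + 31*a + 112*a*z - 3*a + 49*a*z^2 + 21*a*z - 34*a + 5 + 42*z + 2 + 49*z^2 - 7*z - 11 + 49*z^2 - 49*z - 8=24*a^3 + a^2*(70*z + 48) + a*(49*z^2 + 133*z - 6) + 98*z^2 - 14*z - 12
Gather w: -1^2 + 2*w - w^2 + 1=-w^2 + 2*w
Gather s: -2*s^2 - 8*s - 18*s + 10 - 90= -2*s^2 - 26*s - 80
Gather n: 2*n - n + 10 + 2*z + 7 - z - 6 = n + z + 11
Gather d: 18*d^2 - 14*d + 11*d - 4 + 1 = 18*d^2 - 3*d - 3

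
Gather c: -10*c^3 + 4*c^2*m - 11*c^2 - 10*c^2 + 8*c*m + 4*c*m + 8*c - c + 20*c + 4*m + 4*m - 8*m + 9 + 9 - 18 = -10*c^3 + c^2*(4*m - 21) + c*(12*m + 27)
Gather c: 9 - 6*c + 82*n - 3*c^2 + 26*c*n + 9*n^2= -3*c^2 + c*(26*n - 6) + 9*n^2 + 82*n + 9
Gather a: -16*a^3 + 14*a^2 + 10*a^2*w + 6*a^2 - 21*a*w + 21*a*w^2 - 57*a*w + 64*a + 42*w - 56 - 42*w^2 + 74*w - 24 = -16*a^3 + a^2*(10*w + 20) + a*(21*w^2 - 78*w + 64) - 42*w^2 + 116*w - 80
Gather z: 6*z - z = 5*z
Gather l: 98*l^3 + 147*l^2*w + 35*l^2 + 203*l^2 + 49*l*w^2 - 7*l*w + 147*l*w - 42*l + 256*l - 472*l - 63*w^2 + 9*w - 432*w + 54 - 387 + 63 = 98*l^3 + l^2*(147*w + 238) + l*(49*w^2 + 140*w - 258) - 63*w^2 - 423*w - 270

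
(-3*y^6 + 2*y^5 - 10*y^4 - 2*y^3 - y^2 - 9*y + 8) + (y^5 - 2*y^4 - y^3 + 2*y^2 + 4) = -3*y^6 + 3*y^5 - 12*y^4 - 3*y^3 + y^2 - 9*y + 12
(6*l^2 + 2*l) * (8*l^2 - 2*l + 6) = 48*l^4 + 4*l^3 + 32*l^2 + 12*l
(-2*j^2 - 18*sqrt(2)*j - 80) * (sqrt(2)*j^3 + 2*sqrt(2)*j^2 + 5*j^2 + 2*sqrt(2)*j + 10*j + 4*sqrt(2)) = -2*sqrt(2)*j^5 - 46*j^4 - 4*sqrt(2)*j^4 - 174*sqrt(2)*j^3 - 92*j^3 - 348*sqrt(2)*j^2 - 472*j^2 - 944*j - 160*sqrt(2)*j - 320*sqrt(2)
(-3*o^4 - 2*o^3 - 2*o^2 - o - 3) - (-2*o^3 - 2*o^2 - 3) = -3*o^4 - o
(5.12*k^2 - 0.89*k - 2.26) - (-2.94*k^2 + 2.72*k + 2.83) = 8.06*k^2 - 3.61*k - 5.09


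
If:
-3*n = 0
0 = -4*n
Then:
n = 0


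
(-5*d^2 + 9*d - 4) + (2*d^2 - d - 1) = -3*d^2 + 8*d - 5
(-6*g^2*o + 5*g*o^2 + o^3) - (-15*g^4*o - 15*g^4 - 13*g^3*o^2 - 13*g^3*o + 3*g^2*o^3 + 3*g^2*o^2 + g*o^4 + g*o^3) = 15*g^4*o + 15*g^4 + 13*g^3*o^2 + 13*g^3*o - 3*g^2*o^3 - 3*g^2*o^2 - 6*g^2*o - g*o^4 - g*o^3 + 5*g*o^2 + o^3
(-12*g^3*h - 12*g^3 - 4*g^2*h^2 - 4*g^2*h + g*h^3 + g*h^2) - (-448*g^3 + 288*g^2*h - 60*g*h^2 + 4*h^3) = -12*g^3*h + 436*g^3 - 4*g^2*h^2 - 292*g^2*h + g*h^3 + 61*g*h^2 - 4*h^3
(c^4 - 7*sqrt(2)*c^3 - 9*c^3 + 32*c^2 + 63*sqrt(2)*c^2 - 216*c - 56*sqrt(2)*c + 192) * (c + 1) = c^5 - 7*sqrt(2)*c^4 - 8*c^4 + 23*c^3 + 56*sqrt(2)*c^3 - 184*c^2 + 7*sqrt(2)*c^2 - 56*sqrt(2)*c - 24*c + 192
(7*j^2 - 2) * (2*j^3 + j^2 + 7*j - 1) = 14*j^5 + 7*j^4 + 45*j^3 - 9*j^2 - 14*j + 2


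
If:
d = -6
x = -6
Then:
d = -6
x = -6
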